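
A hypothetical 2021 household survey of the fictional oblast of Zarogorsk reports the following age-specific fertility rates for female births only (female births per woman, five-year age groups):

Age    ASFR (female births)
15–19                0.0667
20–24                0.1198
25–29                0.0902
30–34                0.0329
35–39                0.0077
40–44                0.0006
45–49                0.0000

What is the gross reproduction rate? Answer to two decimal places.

Sum of female ASFRs = 0.0667 + 0.1198 + 0.0902 + 0.0329 + 0.0077 + 0.0006 + 0.0000 = 0.3179
GRR = 5 × 0.3179 = 1.5895

1.59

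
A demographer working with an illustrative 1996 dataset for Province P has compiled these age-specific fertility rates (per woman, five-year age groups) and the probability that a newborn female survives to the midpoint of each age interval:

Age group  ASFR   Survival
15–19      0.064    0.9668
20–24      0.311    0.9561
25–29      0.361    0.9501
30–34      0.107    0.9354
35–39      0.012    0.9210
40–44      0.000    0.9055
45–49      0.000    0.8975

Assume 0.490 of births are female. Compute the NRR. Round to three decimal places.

Proportion female at birth = 0.490.
Per-age-group product (5 × ASFR × survival probability):
  15–19: 5 × 0.064 × 0.9668 = 0.30938
  20–24: 5 × 0.311 × 0.9561 = 1.48674
  25–29: 5 × 0.361 × 0.9501 = 1.71493
  30–34: 5 × 0.107 × 0.9354 = 0.50044
  35–39: 5 × 0.012 × 0.9210 = 0.05526
  40–44: 5 × 0.000 × 0.9055 = 0.00000
  45–49: 5 × 0.000 × 0.8975 = 0.00000
Sum = 4.06675
NRR = 0.490 × 4.06675 = 1.99271

1.993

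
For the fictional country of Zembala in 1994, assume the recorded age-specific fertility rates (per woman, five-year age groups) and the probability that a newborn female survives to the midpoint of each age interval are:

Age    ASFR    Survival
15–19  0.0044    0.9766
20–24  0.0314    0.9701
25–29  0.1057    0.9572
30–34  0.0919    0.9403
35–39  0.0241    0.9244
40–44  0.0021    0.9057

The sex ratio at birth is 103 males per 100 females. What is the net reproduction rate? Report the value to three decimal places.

Proportion female at birth = 100 / (100 + 103) = 0.49261.
Weighting each age-specific rate by interval width and survival:
  15–19: 5 × 0.0044 × 0.9766 = 0.02149
  20–24: 5 × 0.0314 × 0.9701 = 0.15231
  25–29: 5 × 0.1057 × 0.9572 = 0.50588
  30–34: 5 × 0.0919 × 0.9403 = 0.43207
  35–39: 5 × 0.0241 × 0.9244 = 0.11139
  40–44: 5 × 0.0021 × 0.9057 = 0.00951
Sum = 1.23265
NRR = 0.49261 × 1.23265 = 0.60722

0.607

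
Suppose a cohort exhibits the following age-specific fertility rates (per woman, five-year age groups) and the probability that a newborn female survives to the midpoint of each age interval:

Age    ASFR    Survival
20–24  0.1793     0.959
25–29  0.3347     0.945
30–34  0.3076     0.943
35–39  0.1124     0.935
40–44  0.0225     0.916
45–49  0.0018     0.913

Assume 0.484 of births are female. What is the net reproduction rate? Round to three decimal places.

Proportion female at birth = 0.484.
Each age group contributes 5 × ASFR × survival:
  20–24: 5 × 0.1793 × 0.959 = 0.85974
  25–29: 5 × 0.3347 × 0.945 = 1.58146
  30–34: 5 × 0.3076 × 0.943 = 1.45033
  35–39: 5 × 0.1124 × 0.935 = 0.52547
  40–44: 5 × 0.0225 × 0.916 = 0.10305
  45–49: 5 × 0.0018 × 0.913 = 0.00822
Sum = 4.52827
NRR = 0.484 × 4.52827 = 2.19168
With NRR above 1 the population is above replacement fertility.

2.192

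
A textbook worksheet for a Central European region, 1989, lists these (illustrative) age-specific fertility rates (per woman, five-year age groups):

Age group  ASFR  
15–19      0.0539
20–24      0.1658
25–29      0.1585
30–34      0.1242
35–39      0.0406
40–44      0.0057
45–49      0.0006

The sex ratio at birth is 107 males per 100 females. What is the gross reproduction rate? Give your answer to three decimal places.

1.327

Proportion female at birth = 100 / (100 + 107) = 0.48309.
Sum of ASFRs = 0.0539 + 0.1658 + 0.1585 + 0.1242 + 0.0406 + 0.0057 + 0.0006 = 0.5493
TFR = 5 × 0.5493 = 2.7465
GRR = 0.48309 × 2.7465 = 1.32681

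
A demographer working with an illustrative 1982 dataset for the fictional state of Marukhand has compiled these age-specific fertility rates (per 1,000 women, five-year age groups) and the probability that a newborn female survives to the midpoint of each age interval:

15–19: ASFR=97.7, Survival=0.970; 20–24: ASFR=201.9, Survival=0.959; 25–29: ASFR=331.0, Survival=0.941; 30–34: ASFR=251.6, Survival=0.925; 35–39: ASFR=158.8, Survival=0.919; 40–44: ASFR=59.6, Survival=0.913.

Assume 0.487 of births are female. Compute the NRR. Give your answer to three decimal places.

Proportion female at birth = 0.487.
Per-age-group product (5 × ASFR × survival probability):
  15–19: 5 × 97.7/1000 × 0.970 = 0.47385
  20–24: 5 × 201.9/1000 × 0.959 = 0.96811
  25–29: 5 × 331.0/1000 × 0.941 = 1.55736
  30–34: 5 × 251.6/1000 × 0.925 = 1.16365
  35–39: 5 × 158.8/1000 × 0.919 = 0.72969
  40–44: 5 × 59.6/1000 × 0.913 = 0.27207
Sum = 5.16473
NRR = 0.487 × 5.16473 = 2.51522

2.515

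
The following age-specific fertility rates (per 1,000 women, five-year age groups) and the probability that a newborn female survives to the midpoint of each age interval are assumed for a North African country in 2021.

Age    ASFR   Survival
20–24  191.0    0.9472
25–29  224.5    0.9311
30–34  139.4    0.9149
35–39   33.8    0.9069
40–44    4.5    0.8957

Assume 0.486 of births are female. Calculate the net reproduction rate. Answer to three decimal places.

Proportion female at birth = 0.486.
Weighting each age-specific rate by interval width and survival:
  20–24: 5 × 191.0/1000 × 0.9472 = 0.90458
  25–29: 5 × 224.5/1000 × 0.9311 = 1.04516
  30–34: 5 × 139.4/1000 × 0.9149 = 0.63769
  35–39: 5 × 33.8/1000 × 0.9069 = 0.15327
  40–44: 5 × 4.5/1000 × 0.8957 = 0.02015
Sum = 2.76085
NRR = 0.486 × 2.76085 = 1.34177
An NRR exceeding 1 indicates intrinsic growth under these rates.

1.342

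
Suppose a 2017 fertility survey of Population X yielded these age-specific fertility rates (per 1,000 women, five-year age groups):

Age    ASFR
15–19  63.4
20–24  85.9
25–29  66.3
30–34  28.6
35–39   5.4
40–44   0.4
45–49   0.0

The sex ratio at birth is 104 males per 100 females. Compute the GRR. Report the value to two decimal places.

Proportion female at birth = 100 / (100 + 104) = 0.49020.
Sum of ASFRs = 63.4 + 85.9 + 66.3 + 28.6 + 5.4 + 0.4 + 0.0 = 250.0
TFR = 5 × 250.0 / 1000 = 1.25
GRR = 0.49020 × 1.25 = 0.61275

0.61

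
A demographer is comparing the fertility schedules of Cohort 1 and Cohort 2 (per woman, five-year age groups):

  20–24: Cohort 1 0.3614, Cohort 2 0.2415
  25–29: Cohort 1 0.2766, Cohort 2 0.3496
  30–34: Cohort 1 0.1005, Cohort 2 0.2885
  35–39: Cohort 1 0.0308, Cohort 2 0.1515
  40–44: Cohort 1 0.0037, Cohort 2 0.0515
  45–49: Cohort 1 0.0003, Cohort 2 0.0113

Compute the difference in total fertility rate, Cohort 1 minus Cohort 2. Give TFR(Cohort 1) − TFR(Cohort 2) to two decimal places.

-1.60

Cohort 1:
  Sum of ASFRs = 0.3614 + 0.2766 + 0.1005 + 0.0308 + 0.0037 + 0.0003 = 0.7733
  TFR = 5 × 0.7733 = 3.8665
Cohort 2:
  Sum of ASFRs = 0.2415 + 0.3496 + 0.2885 + 0.1515 + 0.0515 + 0.0113 = 1.0939
  TFR = 5 × 1.0939 = 5.4695
Difference = 3.8665 − 5.4695 = -1.603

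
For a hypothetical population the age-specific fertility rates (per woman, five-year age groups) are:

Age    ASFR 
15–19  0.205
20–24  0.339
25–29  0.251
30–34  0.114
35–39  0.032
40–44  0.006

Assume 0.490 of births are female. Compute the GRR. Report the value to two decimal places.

2.32

Proportion female at birth = 0.490.
Sum of ASFRs = 0.205 + 0.339 + 0.251 + 0.114 + 0.032 + 0.006 = 0.947
TFR = 5 × 0.947 = 4.735
GRR = 0.490 × 4.735 = 2.32015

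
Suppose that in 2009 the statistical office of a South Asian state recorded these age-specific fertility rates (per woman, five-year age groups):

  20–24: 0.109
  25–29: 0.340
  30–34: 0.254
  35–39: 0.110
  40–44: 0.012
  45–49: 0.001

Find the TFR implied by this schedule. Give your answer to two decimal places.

Sum of ASFRs = 0.109 + 0.340 + 0.254 + 0.110 + 0.012 + 0.001 = 0.826
TFR = 5 × 0.826 = 4.13

4.13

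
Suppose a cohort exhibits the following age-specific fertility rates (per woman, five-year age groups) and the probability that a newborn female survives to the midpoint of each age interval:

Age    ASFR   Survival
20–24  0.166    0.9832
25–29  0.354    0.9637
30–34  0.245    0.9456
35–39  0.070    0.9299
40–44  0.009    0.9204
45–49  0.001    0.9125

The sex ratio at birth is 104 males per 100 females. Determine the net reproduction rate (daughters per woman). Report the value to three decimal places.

Proportion female at birth = 100 / (100 + 104) = 0.49020.
Weighting each age-specific rate by interval width and survival:
  20–24: 5 × 0.166 × 0.9832 = 0.81606
  25–29: 5 × 0.354 × 0.9637 = 1.70575
  30–34: 5 × 0.245 × 0.9456 = 1.15836
  35–39: 5 × 0.070 × 0.9299 = 0.32547
  40–44: 5 × 0.009 × 0.9204 = 0.04142
  45–49: 5 × 0.001 × 0.9125 = 0.00456
Sum = 4.05162
NRR = 0.49020 × 4.05162 = 1.98610

1.986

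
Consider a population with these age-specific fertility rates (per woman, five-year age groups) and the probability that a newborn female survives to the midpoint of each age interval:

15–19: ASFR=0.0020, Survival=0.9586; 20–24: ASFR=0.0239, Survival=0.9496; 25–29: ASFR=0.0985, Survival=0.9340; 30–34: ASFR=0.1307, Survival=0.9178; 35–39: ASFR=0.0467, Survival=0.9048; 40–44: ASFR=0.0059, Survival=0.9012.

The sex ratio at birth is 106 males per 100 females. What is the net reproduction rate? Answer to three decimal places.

Proportion female at birth = 100 / (100 + 106) = 0.48544.
Per-age-group product (5 × ASFR × survival probability):
  15–19: 5 × 0.0020 × 0.9586 = 0.00959
  20–24: 5 × 0.0239 × 0.9496 = 0.11348
  25–29: 5 × 0.0985 × 0.9340 = 0.46000
  30–34: 5 × 0.1307 × 0.9178 = 0.59978
  35–39: 5 × 0.0467 × 0.9048 = 0.21127
  40–44: 5 × 0.0059 × 0.9012 = 0.02659
Sum = 1.42071
NRR = 0.48544 × 1.42071 = 0.68967

0.690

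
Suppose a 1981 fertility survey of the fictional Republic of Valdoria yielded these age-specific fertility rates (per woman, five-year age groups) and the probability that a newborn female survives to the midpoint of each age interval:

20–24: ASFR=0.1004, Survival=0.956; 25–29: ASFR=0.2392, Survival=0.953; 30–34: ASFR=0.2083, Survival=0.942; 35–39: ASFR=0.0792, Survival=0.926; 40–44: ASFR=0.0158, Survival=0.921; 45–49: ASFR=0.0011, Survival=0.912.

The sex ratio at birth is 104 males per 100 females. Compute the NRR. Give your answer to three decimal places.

1.493

Proportion female at birth = 100 / (100 + 104) = 0.49020.
Weighting each age-specific rate by interval width and survival:
  20–24: 5 × 0.1004 × 0.956 = 0.47991
  25–29: 5 × 0.2392 × 0.953 = 1.13979
  30–34: 5 × 0.2083 × 0.942 = 0.98109
  35–39: 5 × 0.0792 × 0.926 = 0.36670
  40–44: 5 × 0.0158 × 0.921 = 0.07276
  45–49: 5 × 0.0011 × 0.912 = 0.00502
Sum = 3.04527
NRR = 0.49020 × 3.04527 = 1.49279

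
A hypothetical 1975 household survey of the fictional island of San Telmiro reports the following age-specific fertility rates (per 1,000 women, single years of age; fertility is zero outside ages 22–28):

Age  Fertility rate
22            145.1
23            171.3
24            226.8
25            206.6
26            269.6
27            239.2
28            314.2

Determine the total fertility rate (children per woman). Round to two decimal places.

Sum of ASFRs = 145.1 + 171.3 + 226.8 + 206.6 + 269.6 + 239.2 + 314.2 = 1572.8
TFR = 1572.8 / 1000 = 1.5728

1.57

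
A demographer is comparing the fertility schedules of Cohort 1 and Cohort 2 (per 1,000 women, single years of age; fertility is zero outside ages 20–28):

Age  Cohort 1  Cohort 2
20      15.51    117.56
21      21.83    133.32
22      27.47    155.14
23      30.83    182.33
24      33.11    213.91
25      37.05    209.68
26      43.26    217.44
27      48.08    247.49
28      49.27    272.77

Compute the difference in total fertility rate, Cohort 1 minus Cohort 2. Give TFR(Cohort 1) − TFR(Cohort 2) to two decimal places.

Cohort 1:
  Sum of ASFRs = 15.51 + 21.83 + 27.47 + 30.83 + 33.11 + 37.05 + 43.26 + 48.08 + 49.27 = 306.41
  TFR = 306.41 / 1000 = 0.30641
Cohort 2:
  Sum of ASFRs = 117.56 + 133.32 + 155.14 + 182.33 + 213.91 + 209.68 + 217.44 + 247.49 + 272.77 = 1749.64
  TFR = 1749.64 / 1000 = 1.74964
Difference = 0.30641 − 1.74964 = -1.44323

-1.44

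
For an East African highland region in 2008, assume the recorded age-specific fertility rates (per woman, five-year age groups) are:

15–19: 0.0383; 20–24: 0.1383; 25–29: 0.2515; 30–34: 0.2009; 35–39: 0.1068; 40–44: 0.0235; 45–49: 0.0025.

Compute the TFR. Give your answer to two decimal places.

Sum of ASFRs = 0.0383 + 0.1383 + 0.2515 + 0.2009 + 0.1068 + 0.0235 + 0.0025 = 0.7618
TFR = 5 × 0.7618 = 3.809

3.81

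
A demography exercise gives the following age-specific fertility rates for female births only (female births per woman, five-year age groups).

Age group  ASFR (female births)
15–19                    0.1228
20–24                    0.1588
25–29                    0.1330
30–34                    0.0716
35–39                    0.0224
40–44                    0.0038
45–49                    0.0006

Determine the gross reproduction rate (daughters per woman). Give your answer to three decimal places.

Sum of female ASFRs = 0.1228 + 0.1588 + 0.1330 + 0.0716 + 0.0224 + 0.0038 + 0.0006 = 0.5130
GRR = 5 × 0.5130 = 2.565

2.565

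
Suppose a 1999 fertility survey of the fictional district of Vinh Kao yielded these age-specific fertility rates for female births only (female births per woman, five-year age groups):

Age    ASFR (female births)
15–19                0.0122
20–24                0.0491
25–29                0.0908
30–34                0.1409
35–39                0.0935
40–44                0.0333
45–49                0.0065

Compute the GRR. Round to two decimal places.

2.13

Sum of female ASFRs = 0.0122 + 0.0491 + 0.0908 + 0.1409 + 0.0935 + 0.0333 + 0.0065 = 0.4263
GRR = 5 × 0.4263 = 2.1315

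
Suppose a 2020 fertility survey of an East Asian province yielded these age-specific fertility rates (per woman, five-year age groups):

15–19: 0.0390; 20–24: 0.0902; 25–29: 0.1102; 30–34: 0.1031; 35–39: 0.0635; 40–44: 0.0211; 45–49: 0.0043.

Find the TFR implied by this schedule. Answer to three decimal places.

2.157

Sum of ASFRs = 0.0390 + 0.0902 + 0.1102 + 0.1031 + 0.0635 + 0.0211 + 0.0043 = 0.4314
TFR = 5 × 0.4314 = 2.157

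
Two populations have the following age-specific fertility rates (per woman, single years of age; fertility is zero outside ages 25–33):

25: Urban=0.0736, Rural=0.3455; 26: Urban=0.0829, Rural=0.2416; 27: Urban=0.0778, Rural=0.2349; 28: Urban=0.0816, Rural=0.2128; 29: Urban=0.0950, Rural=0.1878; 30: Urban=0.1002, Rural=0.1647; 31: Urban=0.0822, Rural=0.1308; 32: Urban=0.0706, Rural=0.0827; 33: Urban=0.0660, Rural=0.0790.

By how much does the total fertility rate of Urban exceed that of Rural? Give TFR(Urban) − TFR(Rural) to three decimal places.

Urban:
  Sum of ASFRs = 0.0736 + 0.0829 + 0.0778 + 0.0816 + 0.0950 + 0.1002 + 0.0822 + 0.0706 + 0.0660 = 0.7299
  TFR = 0.7299
Rural:
  Sum of ASFRs = 0.3455 + 0.2416 + 0.2349 + 0.2128 + 0.1878 + 0.1647 + 0.1308 + 0.0827 + 0.0790 = 1.6798
  TFR = 1.6798
Difference = 0.7299 − 1.6798 = -0.9499

-0.950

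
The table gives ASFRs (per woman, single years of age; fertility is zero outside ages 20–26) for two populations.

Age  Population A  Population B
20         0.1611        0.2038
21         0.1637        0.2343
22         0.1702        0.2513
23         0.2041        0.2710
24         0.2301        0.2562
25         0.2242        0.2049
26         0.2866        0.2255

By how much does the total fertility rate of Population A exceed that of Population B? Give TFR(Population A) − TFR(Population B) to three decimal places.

-0.207

Population A:
  Sum of ASFRs = 0.1611 + 0.1637 + 0.1702 + 0.2041 + 0.2301 + 0.2242 + 0.2866 = 1.4400
  TFR = 1.44
Population B:
  Sum of ASFRs = 0.2038 + 0.2343 + 0.2513 + 0.2710 + 0.2562 + 0.2049 + 0.2255 = 1.6470
  TFR = 1.647
Difference = 1.44 − 1.647 = -0.207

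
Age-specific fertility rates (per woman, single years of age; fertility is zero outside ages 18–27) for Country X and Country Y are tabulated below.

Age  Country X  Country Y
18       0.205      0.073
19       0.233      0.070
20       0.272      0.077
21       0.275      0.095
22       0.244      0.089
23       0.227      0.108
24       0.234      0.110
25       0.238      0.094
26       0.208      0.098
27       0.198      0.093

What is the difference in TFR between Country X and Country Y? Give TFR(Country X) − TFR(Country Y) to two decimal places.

Country X:
  Sum of ASFRs = 0.205 + 0.233 + 0.272 + 0.275 + 0.244 + 0.227 + 0.234 + 0.238 + 0.208 + 0.198 = 2.334
  TFR = 2.334
Country Y:
  Sum of ASFRs = 0.073 + 0.070 + 0.077 + 0.095 + 0.089 + 0.108 + 0.110 + 0.094 + 0.098 + 0.093 = 0.907
  TFR = 0.907
Difference = 2.334 − 0.907 = 1.427

1.43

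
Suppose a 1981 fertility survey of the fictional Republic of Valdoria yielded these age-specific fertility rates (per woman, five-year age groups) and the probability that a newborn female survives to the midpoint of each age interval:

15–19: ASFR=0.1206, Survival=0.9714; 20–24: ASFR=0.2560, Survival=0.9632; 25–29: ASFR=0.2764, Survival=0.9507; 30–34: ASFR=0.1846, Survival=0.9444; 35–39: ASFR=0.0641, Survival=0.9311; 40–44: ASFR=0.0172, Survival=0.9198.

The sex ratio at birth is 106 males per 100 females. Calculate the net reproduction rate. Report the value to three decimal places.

2.127

Proportion female at birth = 100 / (100 + 106) = 0.48544.
Per-age-group product (5 × ASFR × survival probability):
  15–19: 5 × 0.1206 × 0.9714 = 0.58575
  20–24: 5 × 0.2560 × 0.9632 = 1.23290
  25–29: 5 × 0.2764 × 0.9507 = 1.31387
  30–34: 5 × 0.1846 × 0.9444 = 0.87168
  35–39: 5 × 0.0641 × 0.9311 = 0.29842
  40–44: 5 × 0.0172 × 0.9198 = 0.07910
Sum = 4.38172
NRR = 0.48544 × 4.38172 = 2.12706
With NRR above 1 the population is above replacement fertility.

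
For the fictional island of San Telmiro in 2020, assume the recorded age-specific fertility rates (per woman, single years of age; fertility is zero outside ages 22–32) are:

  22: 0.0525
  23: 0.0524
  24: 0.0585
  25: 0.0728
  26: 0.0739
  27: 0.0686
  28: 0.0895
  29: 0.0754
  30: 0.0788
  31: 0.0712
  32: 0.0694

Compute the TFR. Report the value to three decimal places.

0.763

Sum of ASFRs = 0.0525 + 0.0524 + 0.0585 + 0.0728 + 0.0739 + 0.0686 + 0.0895 + 0.0754 + 0.0788 + 0.0712 + 0.0694 = 0.7630
TFR = 0.763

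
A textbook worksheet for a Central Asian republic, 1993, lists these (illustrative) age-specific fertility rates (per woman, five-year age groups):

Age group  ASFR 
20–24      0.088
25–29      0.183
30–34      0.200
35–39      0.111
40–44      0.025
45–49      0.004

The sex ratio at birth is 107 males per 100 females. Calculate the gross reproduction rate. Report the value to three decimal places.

1.476

Proportion female at birth = 100 / (100 + 107) = 0.48309.
Sum of ASFRs = 0.088 + 0.183 + 0.200 + 0.111 + 0.025 + 0.004 = 0.611
TFR = 5 × 0.611 = 3.055
GRR = 0.48309 × 3.055 = 1.47584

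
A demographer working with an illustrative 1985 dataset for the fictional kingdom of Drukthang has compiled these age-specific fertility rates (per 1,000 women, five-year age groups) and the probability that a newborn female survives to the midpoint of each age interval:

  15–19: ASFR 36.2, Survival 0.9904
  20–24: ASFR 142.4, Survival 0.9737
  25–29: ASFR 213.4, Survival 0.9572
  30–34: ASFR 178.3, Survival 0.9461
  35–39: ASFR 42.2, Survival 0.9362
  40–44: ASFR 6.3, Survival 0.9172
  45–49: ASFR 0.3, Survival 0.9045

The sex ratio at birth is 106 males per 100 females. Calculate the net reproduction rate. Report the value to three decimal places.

1.439

Proportion female at birth = 100 / (100 + 106) = 0.48544.
Each age group contributes 5 × ASFR × survival:
  15–19: 5 × 36.2/1000 × 0.9904 = 0.17926
  20–24: 5 × 142.4/1000 × 0.9737 = 0.69327
  25–29: 5 × 213.4/1000 × 0.9572 = 1.02133
  30–34: 5 × 178.3/1000 × 0.9461 = 0.84345
  35–39: 5 × 42.2/1000 × 0.9362 = 0.19754
  40–44: 5 × 6.3/1000 × 0.9172 = 0.02889
  45–49: 5 × 0.3/1000 × 0.9045 = 0.00136
Sum = 2.96510
NRR = 0.48544 × 2.96510 = 1.43938
With NRR above 1 the population is above replacement fertility.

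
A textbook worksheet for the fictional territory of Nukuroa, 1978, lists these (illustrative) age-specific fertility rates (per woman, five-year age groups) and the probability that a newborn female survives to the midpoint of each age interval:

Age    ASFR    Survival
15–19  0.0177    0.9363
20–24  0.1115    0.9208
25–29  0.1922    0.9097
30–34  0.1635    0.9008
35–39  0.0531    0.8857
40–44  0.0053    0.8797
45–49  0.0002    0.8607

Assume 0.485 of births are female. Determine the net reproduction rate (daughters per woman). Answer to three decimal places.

Proportion female at birth = 0.485.
Each age group contributes 5 × ASFR × survival:
  15–19: 5 × 0.0177 × 0.9363 = 0.08286
  20–24: 5 × 0.1115 × 0.9208 = 0.51335
  25–29: 5 × 0.1922 × 0.9097 = 0.87422
  30–34: 5 × 0.1635 × 0.9008 = 0.73640
  35–39: 5 × 0.0531 × 0.8857 = 0.23515
  40–44: 5 × 0.0053 × 0.8797 = 0.02331
  45–49: 5 × 0.0002 × 0.8607 = 0.00086
Sum = 2.46615
NRR = 0.485 × 2.46615 = 1.19608

1.196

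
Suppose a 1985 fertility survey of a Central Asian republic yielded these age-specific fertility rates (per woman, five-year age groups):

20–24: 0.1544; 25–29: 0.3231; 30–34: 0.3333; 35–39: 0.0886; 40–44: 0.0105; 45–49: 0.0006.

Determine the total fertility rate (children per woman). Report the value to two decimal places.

Sum of ASFRs = 0.1544 + 0.3231 + 0.3333 + 0.0886 + 0.0105 + 0.0006 = 0.9105
TFR = 5 × 0.9105 = 4.5525

4.55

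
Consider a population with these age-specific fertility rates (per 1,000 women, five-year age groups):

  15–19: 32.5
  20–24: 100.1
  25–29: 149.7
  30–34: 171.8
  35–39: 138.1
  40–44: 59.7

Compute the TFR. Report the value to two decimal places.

3.26

Sum of ASFRs = 32.5 + 100.1 + 149.7 + 171.8 + 138.1 + 59.7 = 651.9
TFR = 5 × 651.9 / 1000 = 3.2595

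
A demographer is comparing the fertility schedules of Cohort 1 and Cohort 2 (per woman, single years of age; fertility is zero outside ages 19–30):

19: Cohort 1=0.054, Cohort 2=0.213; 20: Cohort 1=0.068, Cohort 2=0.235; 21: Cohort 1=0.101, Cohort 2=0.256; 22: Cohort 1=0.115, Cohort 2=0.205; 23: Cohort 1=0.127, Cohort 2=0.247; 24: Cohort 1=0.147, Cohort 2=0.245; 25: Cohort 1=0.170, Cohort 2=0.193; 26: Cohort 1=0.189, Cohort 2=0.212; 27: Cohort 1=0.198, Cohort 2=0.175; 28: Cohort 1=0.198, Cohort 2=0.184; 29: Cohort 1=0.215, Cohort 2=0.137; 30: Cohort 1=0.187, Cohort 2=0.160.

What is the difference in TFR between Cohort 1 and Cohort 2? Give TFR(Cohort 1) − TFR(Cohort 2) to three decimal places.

Cohort 1:
  Sum of ASFRs = 0.054 + 0.068 + 0.101 + 0.115 + 0.127 + 0.147 + 0.170 + 0.189 + 0.198 + 0.198 + 0.215 + 0.187 = 1.769
  TFR = 1.769
Cohort 2:
  Sum of ASFRs = 0.213 + 0.235 + 0.256 + 0.205 + 0.247 + 0.245 + 0.193 + 0.212 + 0.175 + 0.184 + 0.137 + 0.160 = 2.462
  TFR = 2.462
Difference = 1.769 − 2.462 = -0.693

-0.693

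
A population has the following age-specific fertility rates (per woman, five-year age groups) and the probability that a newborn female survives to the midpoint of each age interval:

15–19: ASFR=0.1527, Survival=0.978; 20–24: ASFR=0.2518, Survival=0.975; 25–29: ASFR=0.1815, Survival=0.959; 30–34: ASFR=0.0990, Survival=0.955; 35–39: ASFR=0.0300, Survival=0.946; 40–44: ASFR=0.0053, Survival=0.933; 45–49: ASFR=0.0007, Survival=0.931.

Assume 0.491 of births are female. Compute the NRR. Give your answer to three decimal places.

1.712

Proportion female at birth = 0.491.
Per-age-group product (5 × ASFR × survival probability):
  15–19: 5 × 0.1527 × 0.978 = 0.74670
  20–24: 5 × 0.2518 × 0.975 = 1.22753
  25–29: 5 × 0.1815 × 0.959 = 0.87029
  30–34: 5 × 0.0990 × 0.955 = 0.47273
  35–39: 5 × 0.0300 × 0.946 = 0.14190
  40–44: 5 × 0.0053 × 0.933 = 0.02472
  45–49: 5 × 0.0007 × 0.931 = 0.00326
Sum = 3.48713
NRR = 0.491 × 3.48713 = 1.71218
NRR > 1, so each generation more than replaces itself.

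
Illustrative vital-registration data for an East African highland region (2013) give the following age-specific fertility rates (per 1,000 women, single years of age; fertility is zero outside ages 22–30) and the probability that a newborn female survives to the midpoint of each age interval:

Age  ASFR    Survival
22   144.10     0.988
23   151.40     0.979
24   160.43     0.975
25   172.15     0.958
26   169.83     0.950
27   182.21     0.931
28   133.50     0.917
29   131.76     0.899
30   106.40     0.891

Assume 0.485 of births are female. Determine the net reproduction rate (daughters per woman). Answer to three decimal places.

0.620

Proportion female at birth = 0.485.
Per-age-group product (1 × ASFR × survival probability):
  22: 1 × 144.10/1000 × 0.988 = 0.14237
  23: 1 × 151.40/1000 × 0.979 = 0.14822
  24: 1 × 160.43/1000 × 0.975 = 0.15642
  25: 1 × 172.15/1000 × 0.958 = 0.16492
  26: 1 × 169.83/1000 × 0.950 = 0.16134
  27: 1 × 182.21/1000 × 0.931 = 0.16964
  28: 1 × 133.50/1000 × 0.917 = 0.12242
  29: 1 × 131.76/1000 × 0.899 = 0.11845
  30: 1 × 106.40/1000 × 0.891 = 0.09480
Sum = 1.27858
NRR = 0.485 × 1.27858 = 0.62011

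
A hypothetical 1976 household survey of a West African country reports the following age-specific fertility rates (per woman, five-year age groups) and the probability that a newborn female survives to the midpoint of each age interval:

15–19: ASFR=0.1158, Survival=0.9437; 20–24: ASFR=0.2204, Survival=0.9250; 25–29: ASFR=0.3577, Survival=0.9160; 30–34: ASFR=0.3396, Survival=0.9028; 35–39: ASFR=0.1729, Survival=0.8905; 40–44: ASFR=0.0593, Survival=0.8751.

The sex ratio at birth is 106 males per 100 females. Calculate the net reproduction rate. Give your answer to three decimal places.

Proportion female at birth = 100 / (100 + 106) = 0.48544.
Per-age-group product (5 × ASFR × survival probability):
  15–19: 5 × 0.1158 × 0.9437 = 0.54640
  20–24: 5 × 0.2204 × 0.9250 = 1.01935
  25–29: 5 × 0.3577 × 0.9160 = 1.63827
  30–34: 5 × 0.3396 × 0.9028 = 1.53295
  35–39: 5 × 0.1729 × 0.8905 = 0.76984
  40–44: 5 × 0.0593 × 0.8751 = 0.25947
Sum = 5.76628
NRR = 0.48544 × 5.76628 = 2.79918

2.799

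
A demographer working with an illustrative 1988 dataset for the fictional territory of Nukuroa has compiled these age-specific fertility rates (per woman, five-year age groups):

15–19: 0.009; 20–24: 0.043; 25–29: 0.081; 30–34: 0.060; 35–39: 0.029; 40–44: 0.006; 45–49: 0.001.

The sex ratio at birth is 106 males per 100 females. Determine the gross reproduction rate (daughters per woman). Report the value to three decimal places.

0.556

Proportion female at birth = 100 / (100 + 106) = 0.48544.
Sum of ASFRs = 0.009 + 0.043 + 0.081 + 0.060 + 0.029 + 0.006 + 0.001 = 0.229
TFR = 5 × 0.229 = 1.145
GRR = 0.48544 × 1.145 = 0.55583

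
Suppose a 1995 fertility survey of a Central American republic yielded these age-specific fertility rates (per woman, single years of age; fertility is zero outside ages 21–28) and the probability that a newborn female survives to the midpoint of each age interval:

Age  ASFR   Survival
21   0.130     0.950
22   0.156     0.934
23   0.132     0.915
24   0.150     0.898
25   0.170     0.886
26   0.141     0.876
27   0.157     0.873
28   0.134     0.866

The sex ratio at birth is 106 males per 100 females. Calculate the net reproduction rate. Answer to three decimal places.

0.511

Proportion female at birth = 100 / (100 + 106) = 0.48544.
Per-age-group product (1 × ASFR × survival probability):
  21: 1 × 0.130 × 0.950 = 0.12350
  22: 1 × 0.156 × 0.934 = 0.14570
  23: 1 × 0.132 × 0.915 = 0.12078
  24: 1 × 0.150 × 0.898 = 0.13470
  25: 1 × 0.170 × 0.886 = 0.15062
  26: 1 × 0.141 × 0.876 = 0.12352
  27: 1 × 0.157 × 0.873 = 0.13706
  28: 1 × 0.134 × 0.866 = 0.11604
Sum = 1.05192
NRR = 0.48544 × 1.05192 = 0.51064
An NRR under 1 implies long-run decline under these rates.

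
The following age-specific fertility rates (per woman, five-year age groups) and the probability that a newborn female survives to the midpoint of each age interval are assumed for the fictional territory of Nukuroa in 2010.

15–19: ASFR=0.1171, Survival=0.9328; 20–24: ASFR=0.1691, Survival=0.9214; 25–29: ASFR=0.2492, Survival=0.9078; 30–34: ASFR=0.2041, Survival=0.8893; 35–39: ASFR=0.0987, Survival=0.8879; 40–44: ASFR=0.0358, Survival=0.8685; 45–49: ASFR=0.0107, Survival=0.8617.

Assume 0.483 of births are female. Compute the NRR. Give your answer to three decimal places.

Proportion female at birth = 0.483.
Weighting each age-specific rate by interval width and survival:
  15–19: 5 × 0.1171 × 0.9328 = 0.54615
  20–24: 5 × 0.1691 × 0.9214 = 0.77904
  25–29: 5 × 0.2492 × 0.9078 = 1.13112
  30–34: 5 × 0.2041 × 0.8893 = 0.90753
  35–39: 5 × 0.0987 × 0.8879 = 0.43818
  40–44: 5 × 0.0358 × 0.8685 = 0.15546
  45–49: 5 × 0.0107 × 0.8617 = 0.04610
Sum = 4.00358
NRR = 0.483 × 4.00358 = 1.93373

1.934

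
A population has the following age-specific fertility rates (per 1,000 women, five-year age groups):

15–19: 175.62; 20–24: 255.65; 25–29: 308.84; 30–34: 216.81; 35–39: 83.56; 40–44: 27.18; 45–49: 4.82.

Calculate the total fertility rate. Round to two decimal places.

5.36

Sum of ASFRs = 175.62 + 255.65 + 308.84 + 216.81 + 83.56 + 27.18 + 4.82 = 1072.48
TFR = 5 × 1072.48 / 1000 = 5.3624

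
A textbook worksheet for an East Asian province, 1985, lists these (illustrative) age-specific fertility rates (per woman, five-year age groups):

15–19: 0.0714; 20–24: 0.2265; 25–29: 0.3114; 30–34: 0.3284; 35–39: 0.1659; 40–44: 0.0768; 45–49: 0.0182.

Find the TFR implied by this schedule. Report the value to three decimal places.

Sum of ASFRs = 0.0714 + 0.2265 + 0.3114 + 0.3284 + 0.1659 + 0.0768 + 0.0182 = 1.1986
TFR = 5 × 1.1986 = 5.993

5.993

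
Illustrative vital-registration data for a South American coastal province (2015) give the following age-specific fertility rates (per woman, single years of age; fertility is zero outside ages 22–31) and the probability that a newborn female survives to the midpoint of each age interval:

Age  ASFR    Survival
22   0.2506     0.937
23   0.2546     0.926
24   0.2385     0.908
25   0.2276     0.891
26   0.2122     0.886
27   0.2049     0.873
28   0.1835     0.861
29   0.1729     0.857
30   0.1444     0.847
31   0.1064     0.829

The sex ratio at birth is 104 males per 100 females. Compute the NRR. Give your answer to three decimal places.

0.869

Proportion female at birth = 100 / (100 + 104) = 0.49020.
Survival-weighted fertility by age (1·fₓ·Sₓ):
  22: 1 × 0.2506 × 0.937 = 0.23481
  23: 1 × 0.2546 × 0.926 = 0.23576
  24: 1 × 0.2385 × 0.908 = 0.21656
  25: 1 × 0.2276 × 0.891 = 0.20279
  26: 1 × 0.2122 × 0.886 = 0.18801
  27: 1 × 0.2049 × 0.873 = 0.17888
  28: 1 × 0.1835 × 0.861 = 0.15799
  29: 1 × 0.1729 × 0.857 = 0.14818
  30: 1 × 0.1444 × 0.847 = 0.12231
  31: 1 × 0.1064 × 0.829 = 0.08821
Sum = 1.77350
NRR = 0.49020 × 1.77350 = 0.86937
An NRR under 1 implies long-run decline under these rates.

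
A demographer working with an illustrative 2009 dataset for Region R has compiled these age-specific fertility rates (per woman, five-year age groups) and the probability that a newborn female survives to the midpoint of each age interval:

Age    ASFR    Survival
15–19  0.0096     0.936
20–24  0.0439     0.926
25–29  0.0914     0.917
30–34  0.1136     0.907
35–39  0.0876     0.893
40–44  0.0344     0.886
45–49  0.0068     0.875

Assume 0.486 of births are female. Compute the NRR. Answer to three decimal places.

0.853

Proportion female at birth = 0.486.
Per-age-group product (5 × ASFR × survival probability):
  15–19: 5 × 0.0096 × 0.936 = 0.04493
  20–24: 5 × 0.0439 × 0.926 = 0.20326
  25–29: 5 × 0.0914 × 0.917 = 0.41907
  30–34: 5 × 0.1136 × 0.907 = 0.51518
  35–39: 5 × 0.0876 × 0.893 = 0.39113
  40–44: 5 × 0.0344 × 0.886 = 0.15239
  45–49: 5 × 0.0068 × 0.875 = 0.02975
Sum = 1.75571
NRR = 0.486 × 1.75571 = 0.85328
With NRR below 1 the population is below replacement fertility.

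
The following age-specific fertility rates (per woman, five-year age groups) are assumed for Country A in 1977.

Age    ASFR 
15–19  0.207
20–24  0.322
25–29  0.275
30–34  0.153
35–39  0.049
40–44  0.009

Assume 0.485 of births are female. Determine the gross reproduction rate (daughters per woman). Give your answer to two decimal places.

2.46

Proportion female at birth = 0.485.
Sum of ASFRs = 0.207 + 0.322 + 0.275 + 0.153 + 0.049 + 0.009 = 1.015
TFR = 5 × 1.015 = 5.075
GRR = 0.485 × 5.075 = 2.46138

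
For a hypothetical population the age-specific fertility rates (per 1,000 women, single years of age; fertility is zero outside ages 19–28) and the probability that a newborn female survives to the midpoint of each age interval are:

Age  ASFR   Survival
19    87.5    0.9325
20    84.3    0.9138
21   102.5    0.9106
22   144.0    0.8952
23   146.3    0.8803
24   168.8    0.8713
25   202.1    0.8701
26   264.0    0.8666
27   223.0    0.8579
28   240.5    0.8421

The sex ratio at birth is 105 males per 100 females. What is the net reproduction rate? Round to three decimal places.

0.710

Proportion female at birth = 100 / (100 + 105) = 0.48780.
Per-age-group product (1 × ASFR × survival probability):
  19: 1 × 87.5/1000 × 0.9325 = 0.08159
  20: 1 × 84.3/1000 × 0.9138 = 0.07703
  21: 1 × 102.5/1000 × 0.9106 = 0.09334
  22: 1 × 144.0/1000 × 0.8952 = 0.12891
  23: 1 × 146.3/1000 × 0.8803 = 0.12879
  24: 1 × 168.8/1000 × 0.8713 = 0.14708
  25: 1 × 202.1/1000 × 0.8701 = 0.17585
  26: 1 × 264.0/1000 × 0.8666 = 0.22878
  27: 1 × 223.0/1000 × 0.8579 = 0.19131
  28: 1 × 240.5/1000 × 0.8421 = 0.20253
Sum = 1.45521
NRR = 0.48780 × 1.45521 = 0.70985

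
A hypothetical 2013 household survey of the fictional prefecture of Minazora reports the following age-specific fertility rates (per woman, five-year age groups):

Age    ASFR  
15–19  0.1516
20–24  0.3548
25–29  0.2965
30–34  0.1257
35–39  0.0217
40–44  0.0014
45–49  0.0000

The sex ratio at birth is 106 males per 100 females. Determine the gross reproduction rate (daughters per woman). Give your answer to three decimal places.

Proportion female at birth = 100 / (100 + 106) = 0.48544.
Sum of ASFRs = 0.1516 + 0.3548 + 0.2965 + 0.1257 + 0.0217 + 0.0014 + 0.0000 = 0.9517
TFR = 5 × 0.9517 = 4.7585
GRR = 0.48544 × 4.7585 = 2.30997

2.310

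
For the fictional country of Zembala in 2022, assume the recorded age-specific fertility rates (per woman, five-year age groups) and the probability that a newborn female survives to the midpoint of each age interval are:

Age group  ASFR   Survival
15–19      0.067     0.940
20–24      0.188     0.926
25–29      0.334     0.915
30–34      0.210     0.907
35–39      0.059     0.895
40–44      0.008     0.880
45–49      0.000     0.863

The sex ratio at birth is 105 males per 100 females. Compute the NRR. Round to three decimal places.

Proportion female at birth = 100 / (100 + 105) = 0.48780.
Per-age-group product (5 × ASFR × survival probability):
  15–19: 5 × 0.067 × 0.940 = 0.31490
  20–24: 5 × 0.188 × 0.926 = 0.87044
  25–29: 5 × 0.334 × 0.915 = 1.52805
  30–34: 5 × 0.210 × 0.907 = 0.95235
  35–39: 5 × 0.059 × 0.895 = 0.26403
  40–44: 5 × 0.008 × 0.880 = 0.03520
  45–49: 5 × 0.000 × 0.863 = 0.00000
Sum = 3.96497
NRR = 0.48780 × 3.96497 = 1.93411

1.934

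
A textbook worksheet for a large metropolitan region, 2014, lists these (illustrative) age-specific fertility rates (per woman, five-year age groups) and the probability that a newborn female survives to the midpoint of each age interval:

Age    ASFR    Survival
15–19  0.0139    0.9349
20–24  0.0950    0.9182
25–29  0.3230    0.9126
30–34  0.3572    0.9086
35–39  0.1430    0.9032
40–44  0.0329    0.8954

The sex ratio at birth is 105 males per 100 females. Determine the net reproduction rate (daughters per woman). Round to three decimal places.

Proportion female at birth = 100 / (100 + 105) = 0.48780.
Weighting each age-specific rate by interval width and survival:
  15–19: 5 × 0.0139 × 0.9349 = 0.06498
  20–24: 5 × 0.0950 × 0.9182 = 0.43615
  25–29: 5 × 0.3230 × 0.9126 = 1.47385
  30–34: 5 × 0.3572 × 0.9086 = 1.62276
  35–39: 5 × 0.1430 × 0.9032 = 0.64579
  40–44: 5 × 0.0329 × 0.8954 = 0.14729
Sum = 4.39082
NRR = 0.48780 × 4.39082 = 2.14184

2.142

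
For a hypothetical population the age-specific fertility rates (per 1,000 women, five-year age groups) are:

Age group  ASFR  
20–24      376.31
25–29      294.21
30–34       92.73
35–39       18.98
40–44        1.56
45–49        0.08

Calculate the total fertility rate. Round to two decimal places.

Sum of ASFRs = 376.31 + 294.21 + 92.73 + 18.98 + 1.56 + 0.08 = 783.87
TFR = 5 × 783.87 / 1000 = 3.91935

3.92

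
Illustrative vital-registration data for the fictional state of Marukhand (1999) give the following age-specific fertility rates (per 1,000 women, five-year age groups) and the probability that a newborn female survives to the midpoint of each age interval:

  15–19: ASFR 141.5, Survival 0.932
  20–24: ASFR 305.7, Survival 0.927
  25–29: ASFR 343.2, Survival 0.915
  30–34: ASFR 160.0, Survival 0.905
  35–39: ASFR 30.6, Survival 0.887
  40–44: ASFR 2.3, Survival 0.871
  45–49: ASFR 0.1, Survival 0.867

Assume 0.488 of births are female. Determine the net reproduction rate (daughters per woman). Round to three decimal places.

Proportion female at birth = 0.488.
Each age group contributes 5 × ASFR × survival:
  15–19: 5 × 141.5/1000 × 0.932 = 0.65939
  20–24: 5 × 305.7/1000 × 0.927 = 1.41692
  25–29: 5 × 343.2/1000 × 0.915 = 1.57014
  30–34: 5 × 160.0/1000 × 0.905 = 0.72400
  35–39: 5 × 30.6/1000 × 0.887 = 0.13571
  40–44: 5 × 2.3/1000 × 0.871 = 0.01002
  45–49: 5 × 0.1/1000 × 0.867 = 0.00043
Sum = 4.51661
NRR = 0.488 × 4.51661 = 2.20411

2.204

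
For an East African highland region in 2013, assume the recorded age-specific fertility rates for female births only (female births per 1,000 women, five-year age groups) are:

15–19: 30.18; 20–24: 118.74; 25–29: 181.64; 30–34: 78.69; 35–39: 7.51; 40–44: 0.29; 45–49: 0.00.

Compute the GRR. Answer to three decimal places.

Sum of female ASFRs = 30.18 + 118.74 + 181.64 + 78.69 + 7.51 + 0.29 + 0.00 = 417.05
GRR = 5 × 417.05 / 1000 = 2.08525

2.085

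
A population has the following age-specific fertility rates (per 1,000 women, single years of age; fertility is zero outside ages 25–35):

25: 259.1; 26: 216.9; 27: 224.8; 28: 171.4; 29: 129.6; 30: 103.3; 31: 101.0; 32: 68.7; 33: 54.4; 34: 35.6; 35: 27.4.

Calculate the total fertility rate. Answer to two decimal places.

1.39

Sum of ASFRs = 259.1 + 216.9 + 224.8 + 171.4 + 129.6 + 103.3 + 101.0 + 68.7 + 54.4 + 35.6 + 27.4 = 1392.2
TFR = 1392.2 / 1000 = 1.3922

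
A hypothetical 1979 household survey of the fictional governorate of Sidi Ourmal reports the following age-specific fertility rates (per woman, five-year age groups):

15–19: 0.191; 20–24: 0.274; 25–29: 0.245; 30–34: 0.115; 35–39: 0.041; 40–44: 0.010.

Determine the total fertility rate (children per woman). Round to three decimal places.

Sum of ASFRs = 0.191 + 0.274 + 0.245 + 0.115 + 0.041 + 0.010 = 0.876
TFR = 5 × 0.876 = 4.38

4.380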